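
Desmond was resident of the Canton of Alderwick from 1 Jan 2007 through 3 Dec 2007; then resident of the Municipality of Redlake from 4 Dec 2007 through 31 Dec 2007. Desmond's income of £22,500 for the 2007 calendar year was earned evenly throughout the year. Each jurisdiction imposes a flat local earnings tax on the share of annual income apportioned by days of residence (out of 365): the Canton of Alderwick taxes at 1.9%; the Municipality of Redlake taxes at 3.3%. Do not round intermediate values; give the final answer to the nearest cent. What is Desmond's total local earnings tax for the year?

£451.66

The Canton of Alderwick, 1 Jan – 3 Dec 2007: 337 days → £22,500 × 1.9% × 337/365 = £394.7055
The Municipality of Redlake, 4 Dec – 31 Dec 2007: 28 days → £22,500 × 3.3% × 28/365 = £56.9589
Total = £451.6644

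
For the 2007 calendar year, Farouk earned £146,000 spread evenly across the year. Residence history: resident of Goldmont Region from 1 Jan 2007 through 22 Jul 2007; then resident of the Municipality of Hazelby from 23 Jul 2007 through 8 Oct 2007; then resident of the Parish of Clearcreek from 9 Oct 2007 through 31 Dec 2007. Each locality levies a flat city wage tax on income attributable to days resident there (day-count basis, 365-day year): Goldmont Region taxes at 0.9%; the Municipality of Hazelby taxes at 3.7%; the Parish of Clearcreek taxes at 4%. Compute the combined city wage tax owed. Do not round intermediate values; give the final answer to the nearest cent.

£3,229.20

Goldmont Region, 1 Jan – 22 Jul 2007: 203 days → £146,000 × 0.9% × 203/365 = £730.8000
The Municipality of Hazelby, 23 Jul – 8 Oct 2007: 78 days → £146,000 × 3.7% × 78/365 = £1,154.4000
The Parish of Clearcreek, 9 Oct – 31 Dec 2007: 84 days → £146,000 × 4% × 84/365 = £1,344.0000
Total = £3,229.2000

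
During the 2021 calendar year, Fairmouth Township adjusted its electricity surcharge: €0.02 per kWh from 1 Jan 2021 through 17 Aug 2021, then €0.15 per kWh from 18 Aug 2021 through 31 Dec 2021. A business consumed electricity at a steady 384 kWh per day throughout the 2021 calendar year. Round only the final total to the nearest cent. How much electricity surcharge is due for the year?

1 Jan – 17 Aug 2021: 229 days × 384 kWh/day = 87,936 kWh at €0.02/kWh → €1,758.72
18 Aug – 31 Dec 2021: 136 days × 384 kWh/day = 52,224 kWh at €0.15/kWh → €7,833.60

€9,592.32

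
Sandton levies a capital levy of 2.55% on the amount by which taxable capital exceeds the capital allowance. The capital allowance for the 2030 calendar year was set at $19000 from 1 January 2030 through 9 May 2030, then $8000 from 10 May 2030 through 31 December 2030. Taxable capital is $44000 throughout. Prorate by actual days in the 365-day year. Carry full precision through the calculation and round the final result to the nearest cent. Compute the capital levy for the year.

1 January – 9 May 2030: 129 days, exemption $19000 → ($44000 − $19000) × 2.55% × 129/365 = $225.3082
10 May – 31 December 2030: 236 days, exemption $8000 → ($44000 − $8000) × 2.55% × 236/365 = $593.5562
Total = $818.8644

$818.86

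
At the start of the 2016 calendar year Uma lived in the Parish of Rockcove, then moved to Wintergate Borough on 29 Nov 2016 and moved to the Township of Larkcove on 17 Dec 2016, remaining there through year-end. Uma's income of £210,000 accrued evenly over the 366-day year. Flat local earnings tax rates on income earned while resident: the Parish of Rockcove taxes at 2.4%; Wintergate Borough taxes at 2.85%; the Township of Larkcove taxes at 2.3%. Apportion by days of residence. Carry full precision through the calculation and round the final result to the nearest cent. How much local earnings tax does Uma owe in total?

£5,077.87

The Parish of Rockcove, 1 Jan – 28 Nov 2016: 333 days → £210,000 × 2.4% × 333/366 = £4,585.5738
Wintergate Borough, 29 Nov – 16 Dec 2016: 18 days → £210,000 × 2.85% × 18/366 = £294.3443
The Township of Larkcove, 17 Dec – 31 Dec 2016: 15 days → £210,000 × 2.3% × 15/366 = £197.9508
Total = £5,077.8689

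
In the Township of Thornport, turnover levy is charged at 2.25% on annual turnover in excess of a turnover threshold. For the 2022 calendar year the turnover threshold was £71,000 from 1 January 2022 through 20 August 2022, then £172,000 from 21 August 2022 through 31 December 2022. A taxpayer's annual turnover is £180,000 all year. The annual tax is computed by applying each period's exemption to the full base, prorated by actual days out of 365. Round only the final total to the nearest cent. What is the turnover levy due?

£1,624.44

1 January – 20 August 2022: 232 days, exemption £71,000 → (£180,000 − £71,000) × 2.25% × 232/365 = £1,558.8493
21 August – 31 December 2022: 133 days, exemption £172,000 → (£180,000 − £172,000) × 2.25% × 133/365 = £65.5890
Total = £1,624.4384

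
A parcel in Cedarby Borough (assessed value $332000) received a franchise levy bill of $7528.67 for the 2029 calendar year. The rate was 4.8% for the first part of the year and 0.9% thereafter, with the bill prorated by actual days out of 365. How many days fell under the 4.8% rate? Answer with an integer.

Let d = days at the first rate; then 365 − d days at the second rate.
$332000 × [4.8%·d + 0.9%·(365−d)] / 365 = $7528.67
Solving gives d = 128, so the new rate took effect on May 9, 2029.

128 days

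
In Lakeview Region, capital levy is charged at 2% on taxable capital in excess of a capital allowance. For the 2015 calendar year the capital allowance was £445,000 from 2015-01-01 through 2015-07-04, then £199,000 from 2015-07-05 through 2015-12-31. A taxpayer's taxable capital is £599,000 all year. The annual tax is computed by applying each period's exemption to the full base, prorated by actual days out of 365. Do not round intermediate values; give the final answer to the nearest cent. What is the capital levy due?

£5,506.30

2015-01-01 to 2015-07-04: 185 days, exemption £445,000 → (£599,000 − £445,000) × 2% × 185/365 = £1,561.0959
2015-07-05 to 2015-12-31: 180 days, exemption £199,000 → (£599,000 − £199,000) × 2% × 180/365 = £3,945.2055
Total = £5,506.3014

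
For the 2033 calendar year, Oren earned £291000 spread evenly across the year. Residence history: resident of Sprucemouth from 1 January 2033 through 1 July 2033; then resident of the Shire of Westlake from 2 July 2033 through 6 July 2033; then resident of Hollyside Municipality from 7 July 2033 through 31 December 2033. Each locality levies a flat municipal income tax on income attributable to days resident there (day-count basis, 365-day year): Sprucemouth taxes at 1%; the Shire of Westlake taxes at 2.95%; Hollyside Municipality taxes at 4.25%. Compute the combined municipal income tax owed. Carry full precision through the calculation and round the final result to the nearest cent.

£7599.88

Sprucemouth, 1 January – 1 July 2033: 182 days → £291000 × 1% × 182/365 = £1451.0137
The Shire of Westlake, 2 July – 6 July 2033: 5 days → £291000 × 2.95% × 5/365 = £117.5959
Hollyside Municipality, 7 July – 31 December 2033: 178 days → £291000 × 4.25% × 178/365 = £6031.2740
Total = £7599.8836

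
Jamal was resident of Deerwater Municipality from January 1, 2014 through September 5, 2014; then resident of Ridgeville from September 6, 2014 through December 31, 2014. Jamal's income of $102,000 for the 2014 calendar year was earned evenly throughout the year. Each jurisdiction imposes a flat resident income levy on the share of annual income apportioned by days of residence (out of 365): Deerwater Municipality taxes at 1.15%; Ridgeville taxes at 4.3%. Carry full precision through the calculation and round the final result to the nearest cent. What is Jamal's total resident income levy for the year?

$2,202.92

Deerwater Municipality, January 1 – September 5, 2014: 248 days → $102,000 × 1.15% × 248/365 = $796.9973
Ridgeville, September 6 – December 31, 2014: 117 days → $102,000 × 4.3% × 117/365 = $1,405.9233
Total = $2,202.9205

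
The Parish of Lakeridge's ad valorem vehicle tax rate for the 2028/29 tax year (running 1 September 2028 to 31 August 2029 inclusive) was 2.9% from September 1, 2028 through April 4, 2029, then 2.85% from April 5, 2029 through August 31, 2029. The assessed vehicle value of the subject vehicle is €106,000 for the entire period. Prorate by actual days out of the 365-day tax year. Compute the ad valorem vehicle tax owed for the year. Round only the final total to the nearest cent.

€3,052.36

September 1, 2028 – April 4, 2029: 216 days at 2.9% → €106,000 × 2.9% × 216/365 = €1,819.1342
April 5 – August 31, 2029: 149 days at 2.85% → €106,000 × 2.85% × 149/365 = €1,233.2301
Total = €3,052.3644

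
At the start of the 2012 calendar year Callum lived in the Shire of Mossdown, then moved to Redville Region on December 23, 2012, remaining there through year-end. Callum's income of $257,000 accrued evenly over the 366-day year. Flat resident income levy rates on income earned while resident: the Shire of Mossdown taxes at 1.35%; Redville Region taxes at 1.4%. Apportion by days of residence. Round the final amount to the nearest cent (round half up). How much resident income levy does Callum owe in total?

$3,472.66

The Shire of Mossdown, January 1 – December 22, 2012: 357 days → $257,000 × 1.35% × 357/366 = $3,384.1844
Redville Region, December 23 – December 31, 2012: 9 days → $257,000 × 1.4% × 9/366 = $88.4754
Total = $3,472.6598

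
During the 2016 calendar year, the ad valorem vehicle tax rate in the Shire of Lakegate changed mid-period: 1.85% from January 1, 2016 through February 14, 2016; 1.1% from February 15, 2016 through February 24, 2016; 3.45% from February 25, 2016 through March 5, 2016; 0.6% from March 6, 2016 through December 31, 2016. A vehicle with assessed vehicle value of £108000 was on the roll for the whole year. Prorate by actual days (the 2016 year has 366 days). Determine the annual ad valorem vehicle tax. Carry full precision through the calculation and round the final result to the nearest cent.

£912.84

January 1 – February 14, 2016: 45 days at 1.85% → £108000 × 1.85% × 45/366 = £245.6557
February 15 – February 24, 2016: 10 days at 1.1% → £108000 × 1.1% × 10/366 = £32.4590
February 25 – March 5, 2016: 10 days at 3.45% → £108000 × 3.45% × 10/366 = £101.8033
March 6 – December 31, 2016: 301 days at 0.6% → £108000 × 0.6% × 301/366 = £532.9180
Total = £912.8361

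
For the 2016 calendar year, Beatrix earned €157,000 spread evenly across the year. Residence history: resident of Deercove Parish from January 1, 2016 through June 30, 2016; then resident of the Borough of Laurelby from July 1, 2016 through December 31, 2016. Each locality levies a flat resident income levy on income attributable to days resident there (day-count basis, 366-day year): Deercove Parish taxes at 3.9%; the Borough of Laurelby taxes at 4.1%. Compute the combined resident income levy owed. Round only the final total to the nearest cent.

€6,280.86

Deercove Parish, January 1 – June 30, 2016: 182 days → €157,000 × 3.9% × 182/366 = €3,044.7705
The Borough of Laurelby, July 1 – December 31, 2016: 184 days → €157,000 × 4.1% × 184/366 = €3,236.0874
Total = €6,280.8579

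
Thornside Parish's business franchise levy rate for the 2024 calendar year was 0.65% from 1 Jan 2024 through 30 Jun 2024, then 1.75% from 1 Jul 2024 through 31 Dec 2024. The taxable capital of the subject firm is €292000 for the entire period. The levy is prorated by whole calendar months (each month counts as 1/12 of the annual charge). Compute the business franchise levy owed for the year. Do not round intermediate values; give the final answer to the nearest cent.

1 Jan – 30 Jun 2024: 6 months at 0.65% → €292000 × 0.65% × 6/12 = €949.0000
1 Jul – 31 Dec 2024: 6 months at 1.75% → €292000 × 1.75% × 6/12 = €2555.0000
Total = €3504.0000

€3504.00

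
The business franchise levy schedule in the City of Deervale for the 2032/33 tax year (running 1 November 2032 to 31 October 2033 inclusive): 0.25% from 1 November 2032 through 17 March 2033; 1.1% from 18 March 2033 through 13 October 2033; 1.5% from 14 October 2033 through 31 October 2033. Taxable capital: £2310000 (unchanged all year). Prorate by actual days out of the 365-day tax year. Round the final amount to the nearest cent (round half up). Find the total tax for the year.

1 November 2032 – 17 March 2033: 137 days at 0.25% → £2310000 × 0.25% × 137/365 = £2167.6027
18 March – 13 October 2033: 210 days at 1.1% → £2310000 × 1.1% × 210/365 = £14619.4521
14 October – 31 October 2033: 18 days at 1.5% → £2310000 × 1.5% × 18/365 = £1708.7671
Total = £18495.8219

£18495.82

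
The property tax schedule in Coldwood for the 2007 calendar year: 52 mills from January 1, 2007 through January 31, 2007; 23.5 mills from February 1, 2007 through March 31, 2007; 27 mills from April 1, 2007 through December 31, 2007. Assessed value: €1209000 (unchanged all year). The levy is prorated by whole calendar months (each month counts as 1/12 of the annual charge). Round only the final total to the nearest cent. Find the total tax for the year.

January 1 – January 31, 2007: 1 month at 52 mills → €1209000 × 5.2% × 1/12 = €5239.0000
February 1 – March 31, 2007: 2 months at 23.5 mills → €1209000 × 2.35% × 2/12 = €4735.2500
April 1 – December 31, 2007: 9 months at 27 mills → €1209000 × 2.7% × 9/12 = €24482.2500
Total = €34456.5000

€34456.50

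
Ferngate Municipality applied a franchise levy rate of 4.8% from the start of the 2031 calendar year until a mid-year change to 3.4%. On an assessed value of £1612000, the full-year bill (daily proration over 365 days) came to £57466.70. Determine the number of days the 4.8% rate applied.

43 days

Let d = days at the first rate; then 365 − d days at the second rate.
£1612000 × [4.8%·d + 3.4%·(365−d)] / 365 = £57466.70
Solving gives d = 43, so the new rate took effect on 13 Feb 2031.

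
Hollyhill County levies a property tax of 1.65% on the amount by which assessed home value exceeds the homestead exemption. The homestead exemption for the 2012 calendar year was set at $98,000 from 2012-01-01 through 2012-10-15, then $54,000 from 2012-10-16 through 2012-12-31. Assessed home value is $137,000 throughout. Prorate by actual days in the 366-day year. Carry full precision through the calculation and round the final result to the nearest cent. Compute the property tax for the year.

$796.24

2012-01-01 to 2012-10-15: 289 days, exemption $98,000 → ($137,000 − $98,000) × 1.65% × 289/366 = $508.1189
2012-10-16 to 2012-12-31: 77 days, exemption $54,000 → ($137,000 − $54,000) × 1.65% × 77/366 = $288.1189
Total = $796.2377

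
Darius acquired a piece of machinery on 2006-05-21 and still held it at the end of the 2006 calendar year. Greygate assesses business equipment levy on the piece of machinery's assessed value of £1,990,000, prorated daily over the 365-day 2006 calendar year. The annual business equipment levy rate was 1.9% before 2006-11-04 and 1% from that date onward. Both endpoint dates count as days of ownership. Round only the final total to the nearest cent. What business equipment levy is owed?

2006-05-21 to 2006-11-03: 167 days at 1.9% → £1,990,000 × 1.9% × 167/365 = £17,299.3699
2006-11-04 to 2006-12-31: 58 days at 1% → £1,990,000 × 1% × 58/365 = £3,162.1918
Total = £20,461.5616

£20,461.56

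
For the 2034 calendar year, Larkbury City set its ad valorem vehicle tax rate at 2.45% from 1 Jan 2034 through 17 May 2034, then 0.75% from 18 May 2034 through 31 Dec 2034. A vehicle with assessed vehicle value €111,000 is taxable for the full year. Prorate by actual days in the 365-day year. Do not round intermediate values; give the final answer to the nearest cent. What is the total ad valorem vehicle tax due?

1 Jan – 17 May 2034: 137 days at 2.45% → €111,000 × 2.45% × 137/365 = €1,020.7438
18 May – 31 Dec 2034: 228 days at 0.75% → €111,000 × 0.75% × 228/365 = €520.0274
Total = €1,540.7712

€1,540.77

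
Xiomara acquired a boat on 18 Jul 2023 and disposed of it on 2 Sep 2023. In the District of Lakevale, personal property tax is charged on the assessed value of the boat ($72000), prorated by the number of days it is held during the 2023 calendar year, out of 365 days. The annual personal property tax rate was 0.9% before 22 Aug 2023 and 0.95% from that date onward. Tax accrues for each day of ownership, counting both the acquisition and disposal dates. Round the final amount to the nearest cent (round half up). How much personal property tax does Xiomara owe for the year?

$84.62

18 Jul – 21 Aug 2023: 35 days at 0.9% → $72000 × 0.9% × 35/365 = $62.1370
22 Aug – 2 Sep 2023: 12 days at 0.95% → $72000 × 0.95% × 12/365 = $22.4877
Total = $84.6247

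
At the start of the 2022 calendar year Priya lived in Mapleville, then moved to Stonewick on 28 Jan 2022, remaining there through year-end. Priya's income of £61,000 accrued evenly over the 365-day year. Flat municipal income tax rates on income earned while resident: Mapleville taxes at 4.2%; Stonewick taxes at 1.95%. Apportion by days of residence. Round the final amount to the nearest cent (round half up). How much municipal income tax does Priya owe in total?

Mapleville, 1 Jan – 27 Jan 2022: 27 days → £61,000 × 4.2% × 27/365 = £189.5178
Stonewick, 28 Jan – 31 Dec 2022: 338 days → £61,000 × 1.95% × 338/365 = £1,101.5096
Total = £1,291.0274

£1,291.03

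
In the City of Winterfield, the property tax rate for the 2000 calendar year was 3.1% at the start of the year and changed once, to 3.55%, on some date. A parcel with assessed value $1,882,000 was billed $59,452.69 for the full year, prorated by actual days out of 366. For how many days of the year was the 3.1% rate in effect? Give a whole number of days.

Let d = days at the first rate; then 366 − d days at the second rate.
$1,882,000 × [3.1%·d + 3.55%·(366−d)] / 366 = $59,452.69
Solving gives d = 318, so the new rate took effect on 14 Nov 2000.

318 days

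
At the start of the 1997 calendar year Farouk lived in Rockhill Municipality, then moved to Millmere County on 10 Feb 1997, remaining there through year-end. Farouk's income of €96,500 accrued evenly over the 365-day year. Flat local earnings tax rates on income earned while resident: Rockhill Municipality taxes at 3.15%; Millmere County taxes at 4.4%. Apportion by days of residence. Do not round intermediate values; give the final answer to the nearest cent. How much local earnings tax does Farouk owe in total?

€4,113.81

Rockhill Municipality, 1 Jan – 9 Feb 1997: 40 days → €96,500 × 3.15% × 40/365 = €333.1233
Millmere County, 10 Feb – 31 Dec 1997: 325 days → €96,500 × 4.4% × 325/365 = €3,780.6849
Total = €4,113.8082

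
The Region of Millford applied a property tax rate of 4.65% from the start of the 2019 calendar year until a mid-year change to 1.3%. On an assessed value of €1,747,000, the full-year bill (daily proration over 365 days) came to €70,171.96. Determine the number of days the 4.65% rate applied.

Let d = days at the first rate; then 365 − d days at the second rate.
€1,747,000 × [4.65%·d + 1.3%·(365−d)] / 365 = €70,171.96
Solving gives d = 296, so the new rate took effect on 24 Oct 2019.

296 days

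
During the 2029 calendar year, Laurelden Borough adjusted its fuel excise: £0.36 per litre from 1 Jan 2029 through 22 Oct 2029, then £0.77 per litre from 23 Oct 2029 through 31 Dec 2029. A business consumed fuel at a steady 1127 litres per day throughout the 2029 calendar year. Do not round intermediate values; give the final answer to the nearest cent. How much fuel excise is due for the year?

£180432.70

1 Jan – 22 Oct 2029: 295 days × 1127 litres/day = 332,465 litres at £0.36/litre → £119687.40
23 Oct – 31 Dec 2029: 70 days × 1127 litres/day = 78,890 litres at £0.77/litre → £60745.30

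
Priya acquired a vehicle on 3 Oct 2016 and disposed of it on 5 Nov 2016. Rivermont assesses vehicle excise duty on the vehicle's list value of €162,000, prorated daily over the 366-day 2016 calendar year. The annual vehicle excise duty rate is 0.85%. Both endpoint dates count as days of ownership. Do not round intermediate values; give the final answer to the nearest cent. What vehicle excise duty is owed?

€127.92

Days held (3 Oct – 5 Nov 2016): 34 out of 366
Tax = €162,000 × 0.85% × 34/366 = €127.9180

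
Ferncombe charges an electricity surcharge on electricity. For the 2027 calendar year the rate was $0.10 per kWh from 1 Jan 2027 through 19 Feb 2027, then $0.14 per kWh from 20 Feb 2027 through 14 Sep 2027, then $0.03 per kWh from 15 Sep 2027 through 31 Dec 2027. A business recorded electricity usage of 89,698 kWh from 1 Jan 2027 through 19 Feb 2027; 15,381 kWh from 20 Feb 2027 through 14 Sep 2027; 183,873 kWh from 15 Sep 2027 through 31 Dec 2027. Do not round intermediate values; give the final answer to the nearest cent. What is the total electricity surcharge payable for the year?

1 Jan – 19 Feb 2027: 89,698 kWh at $0.10/kWh → $8,969.80
20 Feb – 14 Sep 2027: 15,381 kWh at $0.14/kWh → $2,153.34
15 Sep – 31 Dec 2027: 183,873 kWh at $0.03/kWh → $5,516.19

$16,639.33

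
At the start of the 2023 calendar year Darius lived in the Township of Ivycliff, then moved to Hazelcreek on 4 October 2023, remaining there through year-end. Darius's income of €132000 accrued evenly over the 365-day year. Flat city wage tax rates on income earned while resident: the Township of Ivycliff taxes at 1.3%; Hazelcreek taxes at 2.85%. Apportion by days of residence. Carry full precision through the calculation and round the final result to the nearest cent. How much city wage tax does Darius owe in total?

€2214.89

The Township of Ivycliff, 1 January – 3 October 2023: 276 days → €132000 × 1.3% × 276/365 = €1297.5781
Hazelcreek, 4 October – 31 December 2023: 89 days → €132000 × 2.85% × 89/365 = €917.3096
Total = €2214.8877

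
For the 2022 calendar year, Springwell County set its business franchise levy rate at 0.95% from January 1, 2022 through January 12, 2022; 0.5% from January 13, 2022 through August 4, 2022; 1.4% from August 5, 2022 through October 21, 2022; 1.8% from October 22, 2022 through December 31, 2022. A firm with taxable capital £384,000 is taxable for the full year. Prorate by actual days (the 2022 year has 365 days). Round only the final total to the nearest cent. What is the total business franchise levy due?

January 1 – January 12, 2022: 12 days at 0.95% → £384,000 × 0.95% × 12/365 = £119.9342
January 13 – August 4, 2022: 204 days at 0.5% → £384,000 × 0.5% × 204/365 = £1,073.0959
August 5 – October 21, 2022: 78 days at 1.4% → £384,000 × 1.4% × 78/365 = £1,148.8438
October 22 – December 31, 2022: 71 days at 1.8% → £384,000 × 1.8% × 71/365 = £1,344.5260
Total = £3,686.4000

£3,686.40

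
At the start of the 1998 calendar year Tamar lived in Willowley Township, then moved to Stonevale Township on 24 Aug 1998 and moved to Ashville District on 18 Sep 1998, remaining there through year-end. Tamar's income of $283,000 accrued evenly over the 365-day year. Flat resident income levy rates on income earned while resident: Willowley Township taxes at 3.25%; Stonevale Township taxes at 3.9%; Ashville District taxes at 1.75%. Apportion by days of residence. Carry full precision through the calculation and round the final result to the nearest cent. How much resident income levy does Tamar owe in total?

Willowley Township, 1 Jan – 23 Aug 1998: 235 days → $283,000 × 3.25% × 235/365 = $5,921.6781
Stonevale Township, 24 Aug – 17 Sep 1998: 25 days → $283,000 × 3.9% × 25/365 = $755.9589
Ashville District, 18 Sep – 31 Dec 1998: 105 days → $283,000 × 1.75% × 105/365 = $1,424.6918
Total = $8,102.3288

$8,102.33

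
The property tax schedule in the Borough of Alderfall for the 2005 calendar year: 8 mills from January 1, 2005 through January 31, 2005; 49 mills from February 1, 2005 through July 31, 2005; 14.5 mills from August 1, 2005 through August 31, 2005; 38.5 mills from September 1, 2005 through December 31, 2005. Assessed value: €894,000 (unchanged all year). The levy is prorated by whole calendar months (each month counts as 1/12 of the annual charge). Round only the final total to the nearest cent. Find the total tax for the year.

January 1 – January 31, 2005: 1 month at 8 mills → €894,000 × 0.8% × 1/12 = €596.0000
February 1 – July 31, 2005: 6 months at 49 mills → €894,000 × 4.9% × 6/12 = €21,903.0000
August 1 – August 31, 2005: 1 month at 14.5 mills → €894,000 × 1.45% × 1/12 = €1,080.2500
September 1 – December 31, 2005: 4 months at 38.5 mills → €894,000 × 3.85% × 4/12 = €11,473.0000
Total = €35,052.2500

€35,052.25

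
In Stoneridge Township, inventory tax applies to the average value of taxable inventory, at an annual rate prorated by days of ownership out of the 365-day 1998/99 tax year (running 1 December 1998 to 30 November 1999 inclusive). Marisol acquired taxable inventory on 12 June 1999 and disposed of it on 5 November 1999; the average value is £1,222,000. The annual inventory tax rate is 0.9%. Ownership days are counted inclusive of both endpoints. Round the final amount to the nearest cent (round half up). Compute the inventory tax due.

£4,429.33

Days held (12 June – 5 November 1999): 147 out of 365
Tax = £1,222,000 × 0.9% × 147/365 = £4,429.3315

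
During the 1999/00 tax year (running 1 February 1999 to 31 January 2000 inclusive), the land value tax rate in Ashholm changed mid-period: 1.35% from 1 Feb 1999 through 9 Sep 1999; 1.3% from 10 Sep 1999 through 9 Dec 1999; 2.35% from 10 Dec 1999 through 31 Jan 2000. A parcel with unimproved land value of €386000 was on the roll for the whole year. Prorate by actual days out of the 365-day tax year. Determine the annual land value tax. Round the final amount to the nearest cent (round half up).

€5723.38

1 Feb – 9 Sep 1999: 221 days at 1.35% → €386000 × 1.35% × 221/365 = €3155.1534
10 Sep – 9 Dec 1999: 91 days at 1.3% → €386000 × 1.3% × 91/365 = €1251.0630
10 Dec 1999 – 31 Jan 2000: 53 days at 2.35% → €386000 × 2.35% × 53/365 = €1317.1589
Total = €5723.3753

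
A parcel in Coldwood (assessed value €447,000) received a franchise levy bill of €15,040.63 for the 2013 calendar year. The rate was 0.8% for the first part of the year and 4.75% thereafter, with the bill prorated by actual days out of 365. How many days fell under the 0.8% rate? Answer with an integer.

128 days

Let d = days at the first rate; then 365 − d days at the second rate.
€447,000 × [0.8%·d + 4.75%·(365−d)] / 365 = €15,040.63
Solving gives d = 128, so the new rate took effect on 9 May 2013.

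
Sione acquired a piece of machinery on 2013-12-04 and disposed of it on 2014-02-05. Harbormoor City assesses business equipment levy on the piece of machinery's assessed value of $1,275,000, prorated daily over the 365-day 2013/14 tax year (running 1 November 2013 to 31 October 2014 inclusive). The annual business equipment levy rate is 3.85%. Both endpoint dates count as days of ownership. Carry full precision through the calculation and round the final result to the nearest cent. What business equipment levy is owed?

$8,607.12

Days held (2013-12-04 to 2014-02-05): 64 out of 365
Tax = $1,275,000 × 3.85% × 64/365 = $8,607.1233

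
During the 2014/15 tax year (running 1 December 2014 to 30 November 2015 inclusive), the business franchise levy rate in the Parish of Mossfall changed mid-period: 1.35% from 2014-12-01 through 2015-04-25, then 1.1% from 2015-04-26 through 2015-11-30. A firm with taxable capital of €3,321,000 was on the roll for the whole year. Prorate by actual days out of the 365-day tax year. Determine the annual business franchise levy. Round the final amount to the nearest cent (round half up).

€39,852.00

2014-12-01 to 2015-04-25: 146 days at 1.35% → €3,321,000 × 1.35% × 146/365 = €17,933.4000
2015-04-26 to 2015-11-30: 219 days at 1.1% → €3,321,000 × 1.1% × 219/365 = €21,918.6000
Total = €39,852.0000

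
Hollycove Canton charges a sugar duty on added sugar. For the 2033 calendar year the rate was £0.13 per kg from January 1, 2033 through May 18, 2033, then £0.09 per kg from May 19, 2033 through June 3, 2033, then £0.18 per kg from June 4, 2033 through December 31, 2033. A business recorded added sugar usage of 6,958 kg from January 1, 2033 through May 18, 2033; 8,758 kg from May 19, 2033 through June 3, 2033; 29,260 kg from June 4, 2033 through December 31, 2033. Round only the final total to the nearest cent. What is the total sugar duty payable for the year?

£6959.56

January 1 – May 18, 2033: 6,958 kg at £0.13/kg → £904.54
May 19 – June 3, 2033: 8,758 kg at £0.09/kg → £788.22
June 4 – December 31, 2033: 29,260 kg at £0.18/kg → £5266.80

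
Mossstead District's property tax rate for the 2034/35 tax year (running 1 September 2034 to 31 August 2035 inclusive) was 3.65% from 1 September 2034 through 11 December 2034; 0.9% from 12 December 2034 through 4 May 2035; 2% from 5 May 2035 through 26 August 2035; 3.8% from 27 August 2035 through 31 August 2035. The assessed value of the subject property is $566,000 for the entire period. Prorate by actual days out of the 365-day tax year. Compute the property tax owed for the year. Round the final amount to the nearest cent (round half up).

1 September – 11 December 2034: 102 days at 3.65% → $566,000 × 3.65% × 102/365 = $5,773.2000
12 December 2034 – 4 May 2035: 144 days at 0.9% → $566,000 × 0.9% × 144/365 = $2,009.6877
5 May – 26 August 2035: 114 days at 2% → $566,000 × 2% × 114/365 = $3,535.5616
27 August – 31 August 2035: 5 days at 3.8% → $566,000 × 3.8% × 5/365 = $294.6301
Total = $11,613.0795

$11,613.08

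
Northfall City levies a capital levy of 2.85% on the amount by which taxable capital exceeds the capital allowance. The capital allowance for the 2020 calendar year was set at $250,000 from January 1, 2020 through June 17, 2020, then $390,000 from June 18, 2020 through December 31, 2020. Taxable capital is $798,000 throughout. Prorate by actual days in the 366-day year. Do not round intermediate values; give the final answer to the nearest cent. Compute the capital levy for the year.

$13,470.38

January 1 – June 17, 2020: 169 days, exemption $250,000 → ($798,000 − $250,000) × 2.85% × 169/366 = $7,211.5902
June 18 – December 31, 2020: 197 days, exemption $390,000 → ($798,000 − $390,000) × 2.85% × 197/366 = $6,258.7869
Total = $13,470.3770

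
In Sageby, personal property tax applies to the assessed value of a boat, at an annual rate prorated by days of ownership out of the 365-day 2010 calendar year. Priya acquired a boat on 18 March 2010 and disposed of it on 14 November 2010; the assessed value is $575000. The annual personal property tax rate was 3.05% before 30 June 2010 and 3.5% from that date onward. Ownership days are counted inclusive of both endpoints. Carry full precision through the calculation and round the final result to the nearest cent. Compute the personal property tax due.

$12605.89

18 March – 29 June 2010: 104 days at 3.05% → $575000 × 3.05% × 104/365 = $4996.9863
30 June – 14 November 2010: 138 days at 3.5% → $575000 × 3.5% × 138/365 = $7608.9041
Total = $12605.8904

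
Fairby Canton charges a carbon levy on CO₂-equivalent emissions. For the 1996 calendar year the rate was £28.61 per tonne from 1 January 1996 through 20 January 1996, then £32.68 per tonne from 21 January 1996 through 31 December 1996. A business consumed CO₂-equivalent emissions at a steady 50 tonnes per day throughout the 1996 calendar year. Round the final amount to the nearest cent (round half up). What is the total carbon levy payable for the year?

£593974.00

1 January – 20 January 1996: 20 days × 50 tonnes/day = 1,000 tonnes at £28.61/tonne → £28610.00
21 January – 31 December 1996: 346 days × 50 tonnes/day = 17,300 tonnes at £32.68/tonne → £565364.00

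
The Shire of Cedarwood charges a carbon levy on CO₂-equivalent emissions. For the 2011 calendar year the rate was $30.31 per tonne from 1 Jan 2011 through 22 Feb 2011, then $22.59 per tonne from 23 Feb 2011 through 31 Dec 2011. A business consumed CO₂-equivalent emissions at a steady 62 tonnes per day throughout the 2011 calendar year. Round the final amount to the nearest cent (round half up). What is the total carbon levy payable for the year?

1 Jan – 22 Feb 2011: 53 days × 62 tonnes/day = 3,286 tonnes at $30.31/tonne → $99598.66
23 Feb – 31 Dec 2011: 312 days × 62 tonnes/day = 19,344 tonnes at $22.59/tonne → $436980.96

$536579.62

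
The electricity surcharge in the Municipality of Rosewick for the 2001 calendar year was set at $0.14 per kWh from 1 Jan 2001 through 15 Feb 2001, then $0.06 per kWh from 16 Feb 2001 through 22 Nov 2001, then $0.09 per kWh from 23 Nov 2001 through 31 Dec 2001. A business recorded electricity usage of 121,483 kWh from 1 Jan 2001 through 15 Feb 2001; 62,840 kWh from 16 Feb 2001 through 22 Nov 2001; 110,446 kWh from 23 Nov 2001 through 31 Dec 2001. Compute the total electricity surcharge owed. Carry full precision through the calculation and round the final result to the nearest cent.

1 Jan – 15 Feb 2001: 121,483 kWh at $0.14/kWh → $17,007.62
16 Feb – 22 Nov 2001: 62,840 kWh at $0.06/kWh → $3,770.40
23 Nov – 31 Dec 2001: 110,446 kWh at $0.09/kWh → $9,940.14

$30,718.16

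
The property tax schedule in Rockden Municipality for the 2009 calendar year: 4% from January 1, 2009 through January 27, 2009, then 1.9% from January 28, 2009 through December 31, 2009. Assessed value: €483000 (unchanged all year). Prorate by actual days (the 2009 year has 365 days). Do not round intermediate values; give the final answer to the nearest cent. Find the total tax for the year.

€9927.30

January 1 – January 27, 2009: 27 days at 4% → €483000 × 4% × 27/365 = €1429.1507
January 28 – December 31, 2009: 338 days at 1.9% → €483000 × 1.9% × 338/365 = €8498.1534
Total = €9927.3041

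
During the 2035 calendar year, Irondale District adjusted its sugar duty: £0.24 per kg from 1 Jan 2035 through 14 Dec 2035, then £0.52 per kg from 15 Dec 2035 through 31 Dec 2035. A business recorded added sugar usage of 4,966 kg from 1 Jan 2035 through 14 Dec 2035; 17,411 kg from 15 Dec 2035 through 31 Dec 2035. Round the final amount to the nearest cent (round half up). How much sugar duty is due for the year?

£10,245.56

1 Jan – 14 Dec 2035: 4,966 kg at £0.24/kg → £1,191.84
15 Dec – 31 Dec 2035: 17,411 kg at £0.52/kg → £9,053.72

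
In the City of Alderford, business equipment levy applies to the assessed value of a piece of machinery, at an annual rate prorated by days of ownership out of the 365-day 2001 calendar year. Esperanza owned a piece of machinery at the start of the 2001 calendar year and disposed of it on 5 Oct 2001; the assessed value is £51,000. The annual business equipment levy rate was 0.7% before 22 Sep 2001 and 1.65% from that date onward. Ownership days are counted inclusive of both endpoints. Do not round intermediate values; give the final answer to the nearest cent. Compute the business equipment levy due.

1 Jan – 21 Sep 2001: 264 days at 0.7% → £51,000 × 0.7% × 264/365 = £258.2137
22 Sep – 5 Oct 2001: 14 days at 1.65% → £51,000 × 1.65% × 14/365 = £32.2767
Total = £290.4904

£290.49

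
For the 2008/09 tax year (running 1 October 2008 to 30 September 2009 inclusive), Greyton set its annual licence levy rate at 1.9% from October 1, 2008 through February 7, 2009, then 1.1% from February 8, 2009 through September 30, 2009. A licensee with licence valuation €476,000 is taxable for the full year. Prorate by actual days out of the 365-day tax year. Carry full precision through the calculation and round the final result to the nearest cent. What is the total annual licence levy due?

October 1, 2008 – February 7, 2009: 130 days at 1.9% → €476,000 × 1.9% × 130/365 = €3,221.1507
February 8 – September 30, 2009: 235 days at 1.1% → €476,000 × 1.1% × 235/365 = €3,371.1233
Total = €6,592.2740

€6,592.27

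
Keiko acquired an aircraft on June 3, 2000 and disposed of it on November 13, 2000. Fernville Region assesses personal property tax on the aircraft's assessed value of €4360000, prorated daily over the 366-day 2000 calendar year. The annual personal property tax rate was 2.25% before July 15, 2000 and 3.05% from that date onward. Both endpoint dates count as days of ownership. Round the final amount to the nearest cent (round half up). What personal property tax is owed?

June 3 – July 14, 2000: 42 days at 2.25% → €4360000 × 2.25% × 42/366 = €11257.3770
July 15 – November 13, 2000: 122 days at 3.05% → €4360000 × 3.05% × 122/366 = €44326.6667
Total = €55584.0437

€55584.04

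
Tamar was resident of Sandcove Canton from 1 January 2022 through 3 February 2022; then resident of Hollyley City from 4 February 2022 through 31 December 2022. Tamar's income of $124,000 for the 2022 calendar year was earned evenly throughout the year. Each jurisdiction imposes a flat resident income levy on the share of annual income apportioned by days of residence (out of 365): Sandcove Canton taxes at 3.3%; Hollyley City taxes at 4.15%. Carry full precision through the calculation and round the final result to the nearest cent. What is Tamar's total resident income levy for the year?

Sandcove Canton, 1 January – 3 February 2022: 34 days → $124,000 × 3.3% × 34/365 = $381.1726
Hollyley City, 4 February – 31 December 2022: 331 days → $124,000 × 4.15% × 331/365 = $4,666.6466
Total = $5,047.8192

$5,047.82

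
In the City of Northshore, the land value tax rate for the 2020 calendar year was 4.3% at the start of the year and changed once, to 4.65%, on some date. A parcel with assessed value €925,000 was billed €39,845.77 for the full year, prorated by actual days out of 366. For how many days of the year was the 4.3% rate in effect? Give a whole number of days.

358 days

Let d = days at the first rate; then 366 − d days at the second rate.
€925,000 × [4.3%·d + 4.65%·(366−d)] / 366 = €39,845.77
Solving gives d = 358, so the new rate took effect on 24 Dec 2020.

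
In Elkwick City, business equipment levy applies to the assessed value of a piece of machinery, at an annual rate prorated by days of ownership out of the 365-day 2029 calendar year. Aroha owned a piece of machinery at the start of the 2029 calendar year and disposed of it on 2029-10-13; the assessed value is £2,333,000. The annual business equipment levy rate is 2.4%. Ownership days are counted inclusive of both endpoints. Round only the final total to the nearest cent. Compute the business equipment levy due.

£43,873.18

Days held (2029-01-01 to 2029-10-13): 286 out of 365
Tax = £2,333,000 × 2.4% × 286/365 = £43,873.1836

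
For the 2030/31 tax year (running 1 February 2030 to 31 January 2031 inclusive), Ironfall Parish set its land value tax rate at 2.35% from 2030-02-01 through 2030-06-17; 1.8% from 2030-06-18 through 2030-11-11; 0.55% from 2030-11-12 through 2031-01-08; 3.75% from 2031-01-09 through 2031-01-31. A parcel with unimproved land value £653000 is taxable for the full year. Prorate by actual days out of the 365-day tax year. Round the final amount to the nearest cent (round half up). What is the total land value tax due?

2030-02-01 to 2030-06-17: 137 days at 2.35% → £653000 × 2.35% × 137/365 = £5759.8178
2030-06-18 to 2030-11-11: 147 days at 1.8% → £653000 × 1.8% × 147/365 = £4733.8027
2030-11-12 to 2031-01-08: 58 days at 0.55% → £653000 × 0.55% × 58/365 = £570.7041
2031-01-09 to 2031-01-31: 23 days at 3.75% → £653000 × 3.75% × 23/365 = £1543.0479
Total = £12607.3726

£12607.37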